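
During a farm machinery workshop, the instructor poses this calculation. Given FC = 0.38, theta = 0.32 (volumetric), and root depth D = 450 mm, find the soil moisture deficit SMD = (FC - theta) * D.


SMD = (FC - theta) * D
    = (0.38 - 0.32) * 450
    = 0.060 * 450
    = 27 mm


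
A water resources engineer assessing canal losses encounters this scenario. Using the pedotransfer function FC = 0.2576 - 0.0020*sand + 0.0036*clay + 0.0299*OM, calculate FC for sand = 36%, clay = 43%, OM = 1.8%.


FC = 0.2576 - 0.0020*36 + 0.0036*43 + 0.0299*1.8
   = 0.2576 - 0.0720 + 0.1548 + 0.0538
   = 0.3942


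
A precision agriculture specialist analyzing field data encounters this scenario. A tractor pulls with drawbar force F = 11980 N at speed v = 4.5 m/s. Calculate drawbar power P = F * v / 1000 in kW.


P = F * v / 1000
  = 11980 * 4.5 / 1000
  = 53910 / 1000
  = 53.91 kW


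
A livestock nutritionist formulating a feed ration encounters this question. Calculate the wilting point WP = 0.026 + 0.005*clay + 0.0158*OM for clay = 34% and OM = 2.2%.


WP = 0.026 + 0.005*34 + 0.0158*2.2
   = 0.026 + 0.1700 + 0.0348
   = 0.2308


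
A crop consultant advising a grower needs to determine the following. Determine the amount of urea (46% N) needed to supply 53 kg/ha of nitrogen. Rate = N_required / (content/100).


Rate = N_required / (N_content / 100)
     = 53 / (46 / 100)
     = 53 / 0.46
     = 115.22 kg/ha


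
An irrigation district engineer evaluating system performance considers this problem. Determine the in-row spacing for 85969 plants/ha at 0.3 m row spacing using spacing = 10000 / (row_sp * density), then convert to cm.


spacing = 10000 / (row_sp * density)
        = 10000 / (0.3 * 85969)
        = 10000 / 25790.70
        = 0.38774 m = 38.77 cm


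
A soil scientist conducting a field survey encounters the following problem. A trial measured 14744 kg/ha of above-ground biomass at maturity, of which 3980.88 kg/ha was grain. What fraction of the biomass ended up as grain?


HI = grain_yield / biomass
   = 3980.88 / 14744
   = 0.27


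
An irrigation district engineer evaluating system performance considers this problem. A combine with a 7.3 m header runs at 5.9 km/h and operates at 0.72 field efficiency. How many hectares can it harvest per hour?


C = w * v * eta_f / 10
  = 7.3 * 5.9 * 0.72 / 10
  = 31.01 / 10
  = 3.10 ha/h


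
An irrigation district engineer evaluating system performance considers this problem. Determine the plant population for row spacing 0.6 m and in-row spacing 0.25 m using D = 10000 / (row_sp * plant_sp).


D = 10000 / (row_sp * plant_sp)
  = 10000 / (0.6 * 0.25)
  = 10000 / 0.1500
  = 66666.67 plants/ha


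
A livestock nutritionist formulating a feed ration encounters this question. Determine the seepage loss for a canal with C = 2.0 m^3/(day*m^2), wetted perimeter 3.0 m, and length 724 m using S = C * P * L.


S = C * P * L
  = 2.0 * 3.0 * 724
  = 4344 m^3/day


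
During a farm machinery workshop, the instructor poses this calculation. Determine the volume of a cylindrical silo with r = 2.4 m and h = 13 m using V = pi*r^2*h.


V = pi * r^2 * h
  = pi * 2.4^2 * 13
  = pi * 5.76 * 13
  = 235.24 m^3


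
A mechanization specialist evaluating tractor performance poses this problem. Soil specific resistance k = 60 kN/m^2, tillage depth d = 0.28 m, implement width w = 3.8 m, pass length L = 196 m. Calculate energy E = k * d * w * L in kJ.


E = k * d * w * L
  = 60 * 0.28 * 3.8 * 196
  = 12512.64 kJ


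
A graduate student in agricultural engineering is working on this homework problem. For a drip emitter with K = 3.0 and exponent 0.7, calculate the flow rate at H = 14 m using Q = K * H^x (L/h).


Q = K * H^x
  = 3.0 * 14^0.7
  = 3.0 * 6.3429
  = 19.03 L/h


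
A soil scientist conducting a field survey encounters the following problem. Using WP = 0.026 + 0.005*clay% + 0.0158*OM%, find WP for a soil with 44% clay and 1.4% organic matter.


WP = 0.026 + 0.005*44 + 0.0158*1.4
   = 0.026 + 0.2200 + 0.0221
   = 0.2681


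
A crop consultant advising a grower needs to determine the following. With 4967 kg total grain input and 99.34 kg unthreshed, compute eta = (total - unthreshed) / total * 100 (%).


eta = (total - unthreshed) / total * 100
    = (4967 - 99.34) / 4967 * 100
    = 4867.66 / 4967 * 100
    = 98%


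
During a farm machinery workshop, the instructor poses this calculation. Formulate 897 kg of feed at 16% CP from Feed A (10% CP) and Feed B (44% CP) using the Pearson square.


parts_A = CP_b - target = 44 - 16 = 28
parts_B = target - CP_a = 16 - 10 = 6
total_parts = 28 + 6 = 34
Feed A = 897 * 28 / 34 = 738.71 kg
Feed B = 897 * 6 / 34 = 158.29 kg

738.71 kg


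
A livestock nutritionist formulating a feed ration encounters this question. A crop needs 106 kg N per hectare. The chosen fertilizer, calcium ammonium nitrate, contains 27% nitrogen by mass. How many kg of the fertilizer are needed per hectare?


Rate = N_required / (N_content / 100)
     = 106 / (27 / 100)
     = 106 / 0.27
     = 392.59 kg/ha


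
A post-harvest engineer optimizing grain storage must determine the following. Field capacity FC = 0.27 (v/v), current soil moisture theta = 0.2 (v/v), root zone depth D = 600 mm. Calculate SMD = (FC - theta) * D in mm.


SMD = (FC - theta) * D
    = (0.27 - 0.2) * 600
    = 0.070 * 600
    = 42 mm


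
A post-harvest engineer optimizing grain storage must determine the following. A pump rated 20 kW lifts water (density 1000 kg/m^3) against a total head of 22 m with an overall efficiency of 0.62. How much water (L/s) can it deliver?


Q = (P * 1000 * eta) / (rho * g * H)
  = (20 * 1000 * 0.62) / (1000 * 9.81 * 22)
  = 12400 / 215820
  = 0.05746 m^3/s = 57.46 L/s


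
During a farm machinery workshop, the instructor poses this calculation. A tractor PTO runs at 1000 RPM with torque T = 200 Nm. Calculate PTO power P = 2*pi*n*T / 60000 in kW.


P = 2*pi*n*T / 60000
  = 2*pi * 1000 * 200 / 60000
  = 1256637.06 / 60000
  = 20.94 kW


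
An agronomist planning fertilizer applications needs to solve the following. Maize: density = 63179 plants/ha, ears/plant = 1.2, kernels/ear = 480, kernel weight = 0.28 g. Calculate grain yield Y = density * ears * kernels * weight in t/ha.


Y = density * ears * kernels * kw
  = 63179 * 1.2 * 480 * 0.28 g/ha
  = 10189509.12 g/ha
  = 10189.51 kg/ha = 10.19 t/ha


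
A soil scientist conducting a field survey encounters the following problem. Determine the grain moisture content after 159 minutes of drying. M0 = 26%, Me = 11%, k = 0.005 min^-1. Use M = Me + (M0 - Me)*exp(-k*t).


M = Me + (M0 - Me) * e^(-k*t)
  = 11 + (26 - 11) * e^(-0.005*159)
  = 11 + 15 * e^(-0.795)
  = 11 + 15 * 0.45158
  = 11 + 6.7737
  = 17.77%


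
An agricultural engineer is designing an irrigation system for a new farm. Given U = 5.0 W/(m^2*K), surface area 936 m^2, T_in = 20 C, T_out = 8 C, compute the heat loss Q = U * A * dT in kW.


dT = 20 - (8) = 12 K
Q = U * A * dT
  = 5.0 * 936 * 12
  = 56160 W = 56.16 kW


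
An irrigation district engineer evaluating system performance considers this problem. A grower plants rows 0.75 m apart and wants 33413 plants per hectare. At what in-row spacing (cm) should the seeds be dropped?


spacing = 10000 / (row_sp * density)
        = 10000 / (0.75 * 33413)
        = 10000 / 25059.75
        = 0.39905 m = 39.90 cm


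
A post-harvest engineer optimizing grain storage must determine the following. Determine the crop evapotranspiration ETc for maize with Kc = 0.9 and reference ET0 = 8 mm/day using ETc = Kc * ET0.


ETc = Kc * ET0
    = 0.9 * 8
    = 7.20 mm/day


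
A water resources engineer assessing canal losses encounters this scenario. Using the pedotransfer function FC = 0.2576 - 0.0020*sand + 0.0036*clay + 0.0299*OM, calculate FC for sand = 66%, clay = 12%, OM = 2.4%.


FC = 0.2576 - 0.0020*66 + 0.0036*12 + 0.0299*2.4
   = 0.2576 - 0.1320 + 0.0432 + 0.0718
   = 0.2406


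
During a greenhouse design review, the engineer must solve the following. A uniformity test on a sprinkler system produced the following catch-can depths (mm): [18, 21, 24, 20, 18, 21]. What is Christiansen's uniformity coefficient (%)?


xbar = 122 / 6 = 20.333
sum|xi - xbar| = 10
CU = 100 * (1 - 10 / (6 * 20.333))
   = 100 * (1 - 0.0820)
   = 91.80%


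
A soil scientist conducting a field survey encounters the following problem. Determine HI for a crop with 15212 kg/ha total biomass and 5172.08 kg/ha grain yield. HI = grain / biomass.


HI = grain_yield / biomass
   = 5172.08 / 15212
   = 0.34


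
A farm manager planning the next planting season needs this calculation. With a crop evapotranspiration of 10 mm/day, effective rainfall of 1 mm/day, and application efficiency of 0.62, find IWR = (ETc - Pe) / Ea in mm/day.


IWR = (ETc - Pe) / Ea
    = (10 - 1) / 0.62
    = 9 / 0.62
    = 14.52 mm/day


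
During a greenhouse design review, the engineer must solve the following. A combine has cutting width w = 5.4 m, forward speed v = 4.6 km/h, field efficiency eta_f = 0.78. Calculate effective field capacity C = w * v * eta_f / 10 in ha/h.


C = w * v * eta_f / 10
  = 5.4 * 4.6 * 0.78 / 10
  = 19.38 / 10
  = 1.94 ha/h


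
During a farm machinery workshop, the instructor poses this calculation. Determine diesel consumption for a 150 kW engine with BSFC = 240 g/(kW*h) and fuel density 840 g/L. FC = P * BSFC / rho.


FC = P * BSFC / rho_fuel
   = 150 * 240 / 840
   = 36000 / 840
   = 42.86 L/h


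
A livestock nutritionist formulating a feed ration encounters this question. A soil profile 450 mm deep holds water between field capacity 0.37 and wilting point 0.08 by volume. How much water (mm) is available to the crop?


AW = (FC - WP) * D
   = (0.37 - 0.08) * 450
   = 0.29 * 450
   = 130.50 mm


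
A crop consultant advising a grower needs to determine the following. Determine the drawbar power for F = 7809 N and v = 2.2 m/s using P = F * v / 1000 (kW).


P = F * v / 1000
  = 7809 * 2.2 / 1000
  = 17179.80 / 1000
  = 17.18 kW


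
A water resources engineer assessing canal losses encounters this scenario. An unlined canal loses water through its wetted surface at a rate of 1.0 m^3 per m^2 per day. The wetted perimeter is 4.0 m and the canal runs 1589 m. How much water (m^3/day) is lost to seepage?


S = C * P * L
  = 1.0 * 4.0 * 1589
  = 6356 m^3/day


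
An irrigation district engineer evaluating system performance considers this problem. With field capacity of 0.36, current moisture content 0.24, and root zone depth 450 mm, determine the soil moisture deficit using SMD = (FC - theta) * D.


SMD = (FC - theta) * D
    = (0.36 - 0.24) * 450
    = 0.120 * 450
    = 54 mm


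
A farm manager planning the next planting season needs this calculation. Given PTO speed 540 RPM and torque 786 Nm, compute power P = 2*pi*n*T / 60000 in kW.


P = 2*pi*n*T / 60000
  = 2*pi * 540 * 786 / 60000
  = 2666835.17 / 60000
  = 44.45 kW


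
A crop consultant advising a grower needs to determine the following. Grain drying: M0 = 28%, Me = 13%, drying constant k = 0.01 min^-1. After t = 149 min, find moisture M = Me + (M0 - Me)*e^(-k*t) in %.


M = Me + (M0 - Me) * e^(-k*t)
  = 13 + (28 - 13) * e^(-0.01*149)
  = 13 + 15 * e^(-1.490)
  = 13 + 15 * 0.22537
  = 13 + 3.3806
  = 16.38%


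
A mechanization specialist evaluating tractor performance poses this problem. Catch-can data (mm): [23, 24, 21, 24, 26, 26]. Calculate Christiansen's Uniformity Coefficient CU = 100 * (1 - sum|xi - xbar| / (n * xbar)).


xbar = 144 / 6 = 24
sum|xi - xbar| = 8
CU = 100 * (1 - 8 / (6 * 24))
   = 100 * (1 - 0.0556)
   = 94.44%


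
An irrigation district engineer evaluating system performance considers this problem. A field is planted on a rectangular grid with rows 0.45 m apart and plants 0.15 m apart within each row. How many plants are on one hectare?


D = 10000 / (row_sp * plant_sp)
  = 10000 / (0.45 * 0.15)
  = 10000 / 0.0675
  = 148148.15 plants/ha


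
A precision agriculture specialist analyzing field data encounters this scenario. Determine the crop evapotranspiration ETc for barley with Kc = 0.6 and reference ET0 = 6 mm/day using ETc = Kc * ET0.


ETc = Kc * ET0
    = 0.6 * 6
    = 3.60 mm/day


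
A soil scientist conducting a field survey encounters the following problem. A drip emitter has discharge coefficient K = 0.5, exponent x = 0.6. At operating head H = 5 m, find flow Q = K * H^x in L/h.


Q = K * H^x
  = 0.5 * 5^0.6
  = 0.5 * 2.6265
  = 1.31 L/h


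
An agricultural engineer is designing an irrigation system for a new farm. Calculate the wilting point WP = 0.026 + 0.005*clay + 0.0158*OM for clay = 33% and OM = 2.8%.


WP = 0.026 + 0.005*33 + 0.0158*2.8
   = 0.026 + 0.1650 + 0.0442
   = 0.2352


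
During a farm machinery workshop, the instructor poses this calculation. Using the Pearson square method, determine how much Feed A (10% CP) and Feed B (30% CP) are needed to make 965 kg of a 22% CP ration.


parts_A = CP_b - target = 30 - 22 = 8
parts_B = target - CP_a = 22 - 10 = 12
total_parts = 8 + 12 = 20
Feed A = 965 * 8 / 20 = 386 kg
Feed B = 965 * 12 / 20 = 579 kg

386 kg


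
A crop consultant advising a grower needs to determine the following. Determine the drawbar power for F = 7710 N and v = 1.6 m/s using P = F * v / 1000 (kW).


P = F * v / 1000
  = 7710 * 1.6 / 1000
  = 12336 / 1000
  = 12.34 kW


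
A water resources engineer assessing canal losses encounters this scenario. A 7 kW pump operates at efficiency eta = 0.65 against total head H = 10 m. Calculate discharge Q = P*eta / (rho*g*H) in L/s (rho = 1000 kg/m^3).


Q = (P * 1000 * eta) / (rho * g * H)
  = (7 * 1000 * 0.65) / (1000 * 9.81 * 10)
  = 4550 / 98100
  = 0.04638 m^3/s = 46.38 L/s


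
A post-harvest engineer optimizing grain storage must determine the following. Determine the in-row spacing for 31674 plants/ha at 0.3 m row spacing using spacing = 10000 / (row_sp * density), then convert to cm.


spacing = 10000 / (row_sp * density)
        = 10000 / (0.3 * 31674)
        = 10000 / 9502.20
        = 1.05239 m = 105.24 cm


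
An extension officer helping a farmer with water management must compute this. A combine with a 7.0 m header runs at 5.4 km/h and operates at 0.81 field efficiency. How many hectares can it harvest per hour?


C = w * v * eta_f / 10
  = 7.0 * 5.4 * 0.81 / 10
  = 30.62 / 10
  = 3.06 ha/h


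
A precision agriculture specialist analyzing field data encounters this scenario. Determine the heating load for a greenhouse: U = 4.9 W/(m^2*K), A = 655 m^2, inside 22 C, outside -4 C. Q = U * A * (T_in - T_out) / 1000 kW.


dT = 22 - (-4) = 26 K
Q = U * A * dT
  = 4.9 * 655 * 26
  = 83447 W = 83.45 kW


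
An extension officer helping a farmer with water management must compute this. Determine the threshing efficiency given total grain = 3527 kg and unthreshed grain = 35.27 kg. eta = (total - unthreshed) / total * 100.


eta = (total - unthreshed) / total * 100
    = (3527 - 35.27) / 3527 * 100
    = 3491.73 / 3527 * 100
    = 99%


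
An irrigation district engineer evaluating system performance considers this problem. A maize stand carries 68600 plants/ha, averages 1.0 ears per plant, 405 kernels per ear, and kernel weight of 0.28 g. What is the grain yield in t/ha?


Y = density * ears * kernels * kw
  = 68600 * 1.0 * 405 * 0.28 g/ha
  = 7779240 g/ha
  = 7779.24 kg/ha = 7.78 t/ha


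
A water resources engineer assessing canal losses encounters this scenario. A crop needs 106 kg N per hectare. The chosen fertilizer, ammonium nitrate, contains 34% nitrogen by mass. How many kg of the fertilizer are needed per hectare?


Rate = N_required / (N_content / 100)
     = 106 / (34 / 100)
     = 106 / 0.34
     = 311.76 kg/ha


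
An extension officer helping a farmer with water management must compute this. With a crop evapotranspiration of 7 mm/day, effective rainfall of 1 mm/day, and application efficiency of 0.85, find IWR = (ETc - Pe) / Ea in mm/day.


IWR = (ETc - Pe) / Ea
    = (7 - 1) / 0.85
    = 6 / 0.85
    = 7.06 mm/day


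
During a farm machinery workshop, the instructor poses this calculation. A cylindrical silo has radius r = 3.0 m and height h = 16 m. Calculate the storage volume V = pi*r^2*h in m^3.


V = pi * r^2 * h
  = pi * 3.0^2 * 16
  = pi * 9 * 16
  = 452.39 m^3


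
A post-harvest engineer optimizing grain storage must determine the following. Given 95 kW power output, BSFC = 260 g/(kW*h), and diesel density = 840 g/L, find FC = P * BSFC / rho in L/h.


FC = P * BSFC / rho_fuel
   = 95 * 260 / 840
   = 24700 / 840
   = 29.40 L/h


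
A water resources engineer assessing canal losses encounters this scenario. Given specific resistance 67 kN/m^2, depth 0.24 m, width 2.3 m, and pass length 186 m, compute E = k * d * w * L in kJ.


E = k * d * w * L
  = 67 * 0.24 * 2.3 * 186
  = 6879.02 kJ


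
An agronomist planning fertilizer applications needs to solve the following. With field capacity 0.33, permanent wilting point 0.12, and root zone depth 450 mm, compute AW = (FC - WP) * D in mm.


AW = (FC - WP) * D
   = (0.33 - 0.12) * 450
   = 0.21 * 450
   = 94.50 mm


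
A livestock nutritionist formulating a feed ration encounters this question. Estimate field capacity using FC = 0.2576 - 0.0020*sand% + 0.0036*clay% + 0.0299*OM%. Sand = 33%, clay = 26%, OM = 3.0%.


FC = 0.2576 - 0.0020*33 + 0.0036*26 + 0.0299*3.0
   = 0.2576 - 0.0660 + 0.0936 + 0.0897
   = 0.3749


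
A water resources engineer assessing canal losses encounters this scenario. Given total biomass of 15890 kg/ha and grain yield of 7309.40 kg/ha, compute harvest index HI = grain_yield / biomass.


HI = grain_yield / biomass
   = 7309.40 / 15890
   = 0.46


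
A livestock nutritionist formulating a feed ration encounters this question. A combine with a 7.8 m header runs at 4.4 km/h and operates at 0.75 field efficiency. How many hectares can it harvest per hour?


C = w * v * eta_f / 10
  = 7.8 * 4.4 * 0.75 / 10
  = 25.74 / 10
  = 2.57 ha/h


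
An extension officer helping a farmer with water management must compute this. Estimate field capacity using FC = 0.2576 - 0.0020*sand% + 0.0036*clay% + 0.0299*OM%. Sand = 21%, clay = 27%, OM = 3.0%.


FC = 0.2576 - 0.0020*21 + 0.0036*27 + 0.0299*3.0
   = 0.2576 - 0.0420 + 0.0972 + 0.0897
   = 0.4025


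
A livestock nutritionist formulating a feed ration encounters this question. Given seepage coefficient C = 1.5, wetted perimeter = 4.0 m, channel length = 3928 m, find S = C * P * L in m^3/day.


S = C * P * L
  = 1.5 * 4.0 * 3928
  = 23568 m^3/day


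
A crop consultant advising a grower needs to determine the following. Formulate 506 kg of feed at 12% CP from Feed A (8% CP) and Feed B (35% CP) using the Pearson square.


parts_A = CP_b - target = 35 - 12 = 23
parts_B = target - CP_a = 12 - 8 = 4
total_parts = 23 + 4 = 27
Feed A = 506 * 23 / 27 = 431.04 kg
Feed B = 506 * 4 / 27 = 74.96 kg

431.04 kg


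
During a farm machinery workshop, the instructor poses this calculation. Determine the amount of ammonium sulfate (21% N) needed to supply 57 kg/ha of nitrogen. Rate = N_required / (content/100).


Rate = N_required / (N_content / 100)
     = 57 / (21 / 100)
     = 57 / 0.21
     = 271.43 kg/ha


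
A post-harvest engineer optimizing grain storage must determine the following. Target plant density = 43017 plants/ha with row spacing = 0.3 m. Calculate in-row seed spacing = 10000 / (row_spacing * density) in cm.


spacing = 10000 / (row_sp * density)
        = 10000 / (0.3 * 43017)
        = 10000 / 12905.10
        = 0.77489 m = 77.49 cm


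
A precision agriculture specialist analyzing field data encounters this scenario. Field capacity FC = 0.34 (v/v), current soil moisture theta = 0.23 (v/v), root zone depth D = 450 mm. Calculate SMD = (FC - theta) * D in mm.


SMD = (FC - theta) * D
    = (0.34 - 0.23) * 450
    = 0.110 * 450
    = 49.50 mm


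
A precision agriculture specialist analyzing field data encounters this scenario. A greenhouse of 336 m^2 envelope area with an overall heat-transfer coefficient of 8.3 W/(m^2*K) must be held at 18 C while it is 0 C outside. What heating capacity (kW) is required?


dT = 18 - (0) = 18 K
Q = U * A * dT
  = 8.3 * 336 * 18
  = 50198.40 W = 50.20 kW


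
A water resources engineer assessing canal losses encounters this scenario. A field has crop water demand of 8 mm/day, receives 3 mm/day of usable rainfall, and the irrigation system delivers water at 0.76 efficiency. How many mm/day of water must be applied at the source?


IWR = (ETc - Pe) / Ea
    = (8 - 3) / 0.76
    = 5 / 0.76
    = 6.58 mm/day


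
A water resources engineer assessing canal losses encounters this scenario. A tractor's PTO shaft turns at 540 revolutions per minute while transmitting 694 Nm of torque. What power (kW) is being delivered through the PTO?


P = 2*pi*n*T / 60000
  = 2*pi * 540 * 694 / 60000
  = 2354686.53 / 60000
  = 39.24 kW


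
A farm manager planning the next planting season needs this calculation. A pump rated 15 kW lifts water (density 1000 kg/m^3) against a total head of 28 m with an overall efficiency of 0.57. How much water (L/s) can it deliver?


Q = (P * 1000 * eta) / (rho * g * H)
  = (15 * 1000 * 0.57) / (1000 * 9.81 * 28)
  = 8550 / 274680
  = 0.03113 m^3/s = 31.13 L/s


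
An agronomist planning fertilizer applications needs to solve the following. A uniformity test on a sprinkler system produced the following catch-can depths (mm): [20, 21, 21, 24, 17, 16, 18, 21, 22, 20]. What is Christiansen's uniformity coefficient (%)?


xbar = 200 / 10 = 20
sum|xi - xbar| = 18
CU = 100 * (1 - 18 / (10 * 20))
   = 100 * (1 - 0.0900)
   = 91%


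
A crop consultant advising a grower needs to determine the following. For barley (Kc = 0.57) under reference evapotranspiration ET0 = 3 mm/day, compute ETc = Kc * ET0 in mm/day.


ETc = Kc * ET0
    = 0.57 * 3
    = 1.71 mm/day


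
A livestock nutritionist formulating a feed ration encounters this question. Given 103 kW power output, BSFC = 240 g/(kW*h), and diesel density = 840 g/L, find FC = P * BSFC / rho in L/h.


FC = P * BSFC / rho_fuel
   = 103 * 240 / 840
   = 24720 / 840
   = 29.43 L/h


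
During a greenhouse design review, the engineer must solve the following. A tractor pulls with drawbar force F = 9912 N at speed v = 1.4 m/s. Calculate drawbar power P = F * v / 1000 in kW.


P = F * v / 1000
  = 9912 * 1.4 / 1000
  = 13876.80 / 1000
  = 13.88 kW


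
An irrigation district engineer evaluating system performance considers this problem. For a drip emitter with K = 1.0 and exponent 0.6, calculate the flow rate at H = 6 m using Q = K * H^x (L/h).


Q = K * H^x
  = 1.0 * 6^0.6
  = 1.0 * 2.9302
  = 2.93 L/h


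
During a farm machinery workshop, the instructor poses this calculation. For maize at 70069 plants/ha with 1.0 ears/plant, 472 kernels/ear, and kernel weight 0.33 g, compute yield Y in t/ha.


Y = density * ears * kernels * kw
  = 70069 * 1.0 * 472 * 0.33 g/ha
  = 10913947.44 g/ha
  = 10913.95 kg/ha = 10.91 t/ha


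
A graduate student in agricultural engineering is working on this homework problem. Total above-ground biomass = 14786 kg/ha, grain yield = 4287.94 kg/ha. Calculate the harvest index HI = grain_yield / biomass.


HI = grain_yield / biomass
   = 4287.94 / 14786
   = 0.29


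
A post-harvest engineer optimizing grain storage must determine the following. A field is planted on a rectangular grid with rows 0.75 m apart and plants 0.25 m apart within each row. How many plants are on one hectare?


D = 10000 / (row_sp * plant_sp)
  = 10000 / (0.75 * 0.25)
  = 10000 / 0.1875
  = 53333.33 plants/ha


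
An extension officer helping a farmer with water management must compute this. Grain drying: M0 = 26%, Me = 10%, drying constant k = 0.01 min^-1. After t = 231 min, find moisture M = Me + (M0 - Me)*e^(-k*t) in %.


M = Me + (M0 - Me) * e^(-k*t)
  = 10 + (26 - 10) * e^(-0.01*231)
  = 10 + 16 * e^(-2.310)
  = 10 + 16 * 0.09926
  = 10 + 1.5882
  = 11.59%


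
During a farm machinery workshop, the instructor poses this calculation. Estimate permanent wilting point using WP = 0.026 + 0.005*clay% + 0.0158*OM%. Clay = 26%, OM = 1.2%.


WP = 0.026 + 0.005*26 + 0.0158*1.2
   = 0.026 + 0.1300 + 0.0190
   = 0.1750


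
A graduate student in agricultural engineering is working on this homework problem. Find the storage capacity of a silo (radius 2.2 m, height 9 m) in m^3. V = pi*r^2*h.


V = pi * r^2 * h
  = pi * 2.2^2 * 9
  = pi * 4.84 * 9
  = 136.85 m^3


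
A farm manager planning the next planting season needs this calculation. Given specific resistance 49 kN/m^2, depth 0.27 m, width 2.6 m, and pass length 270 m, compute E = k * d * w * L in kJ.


E = k * d * w * L
  = 49 * 0.27 * 2.6 * 270
  = 9287.46 kJ


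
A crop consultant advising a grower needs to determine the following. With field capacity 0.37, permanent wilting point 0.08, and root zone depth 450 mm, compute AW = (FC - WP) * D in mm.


AW = (FC - WP) * D
   = (0.37 - 0.08) * 450
   = 0.29 * 450
   = 130.50 mm


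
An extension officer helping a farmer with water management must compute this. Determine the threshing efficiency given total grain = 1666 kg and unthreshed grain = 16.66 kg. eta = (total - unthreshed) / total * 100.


eta = (total - unthreshed) / total * 100
    = (1666 - 16.66) / 1666 * 100
    = 1649.34 / 1666 * 100
    = 99%


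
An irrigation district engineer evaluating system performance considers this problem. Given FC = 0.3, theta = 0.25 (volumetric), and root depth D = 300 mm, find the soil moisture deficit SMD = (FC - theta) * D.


SMD = (FC - theta) * D
    = (0.3 - 0.25) * 300
    = 0.050 * 300
    = 15 mm


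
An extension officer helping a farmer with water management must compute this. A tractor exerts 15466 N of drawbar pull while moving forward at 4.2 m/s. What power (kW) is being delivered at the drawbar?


P = F * v / 1000
  = 15466 * 4.2 / 1000
  = 64957.20 / 1000
  = 64.96 kW


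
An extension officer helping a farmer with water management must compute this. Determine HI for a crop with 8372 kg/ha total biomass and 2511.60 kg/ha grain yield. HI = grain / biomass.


HI = grain_yield / biomass
   = 2511.60 / 8372
   = 0.30


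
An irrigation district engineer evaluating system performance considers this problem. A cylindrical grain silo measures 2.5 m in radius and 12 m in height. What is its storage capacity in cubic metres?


V = pi * r^2 * h
  = pi * 2.5^2 * 12
  = pi * 6.25 * 12
  = 235.62 m^3


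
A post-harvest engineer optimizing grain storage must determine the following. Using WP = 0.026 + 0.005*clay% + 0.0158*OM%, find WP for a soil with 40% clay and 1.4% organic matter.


WP = 0.026 + 0.005*40 + 0.0158*1.4
   = 0.026 + 0.2000 + 0.0221
   = 0.2481


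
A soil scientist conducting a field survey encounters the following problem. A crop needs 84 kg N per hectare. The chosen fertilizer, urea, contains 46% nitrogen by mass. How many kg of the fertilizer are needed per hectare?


Rate = N_required / (N_content / 100)
     = 84 / (46 / 100)
     = 84 / 0.46
     = 182.61 kg/ha


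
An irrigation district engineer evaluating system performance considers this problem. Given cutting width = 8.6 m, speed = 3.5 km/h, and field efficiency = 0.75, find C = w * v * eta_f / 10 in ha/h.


C = w * v * eta_f / 10
  = 8.6 * 3.5 * 0.75 / 10
  = 22.58 / 10
  = 2.26 ha/h


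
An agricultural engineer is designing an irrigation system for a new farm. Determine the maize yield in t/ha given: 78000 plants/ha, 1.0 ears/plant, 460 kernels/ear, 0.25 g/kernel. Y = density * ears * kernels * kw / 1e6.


Y = density * ears * kernels * kw
  = 78000 * 1.0 * 460 * 0.25 g/ha
  = 8970000 g/ha
  = 8970 kg/ha = 8.97 t/ha


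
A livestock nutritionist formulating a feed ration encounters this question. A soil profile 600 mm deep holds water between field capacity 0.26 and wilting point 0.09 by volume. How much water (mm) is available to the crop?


AW = (FC - WP) * D
   = (0.26 - 0.09) * 600
   = 0.17 * 600
   = 102 mm


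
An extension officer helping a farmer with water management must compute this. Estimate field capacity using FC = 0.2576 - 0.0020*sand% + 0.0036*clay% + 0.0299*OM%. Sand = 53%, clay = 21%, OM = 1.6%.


FC = 0.2576 - 0.0020*53 + 0.0036*21 + 0.0299*1.6
   = 0.2576 - 0.1060 + 0.0756 + 0.0478
   = 0.2750


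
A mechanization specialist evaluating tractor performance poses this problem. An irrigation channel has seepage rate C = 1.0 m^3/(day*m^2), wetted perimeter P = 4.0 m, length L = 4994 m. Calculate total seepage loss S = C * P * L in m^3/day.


S = C * P * L
  = 1.0 * 4.0 * 4994
  = 19976 m^3/day


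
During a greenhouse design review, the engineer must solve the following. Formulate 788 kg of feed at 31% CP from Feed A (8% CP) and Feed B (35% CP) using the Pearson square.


parts_A = CP_b - target = 35 - 31 = 4
parts_B = target - CP_a = 31 - 8 = 23
total_parts = 4 + 23 = 27
Feed A = 788 * 4 / 27 = 116.74 kg
Feed B = 788 * 23 / 27 = 671.26 kg

116.74 kg


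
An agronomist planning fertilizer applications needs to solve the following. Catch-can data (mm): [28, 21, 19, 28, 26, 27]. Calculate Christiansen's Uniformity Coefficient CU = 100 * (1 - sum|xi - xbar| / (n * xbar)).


xbar = 149 / 6 = 24.833
sum|xi - xbar| = 19.333
CU = 100 * (1 - 19.333 / (6 * 24.833))
   = 100 * (1 - 0.1298)
   = 87.02%


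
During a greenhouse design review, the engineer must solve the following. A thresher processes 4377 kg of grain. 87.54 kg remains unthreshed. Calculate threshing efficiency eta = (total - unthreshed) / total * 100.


eta = (total - unthreshed) / total * 100
    = (4377 - 87.54) / 4377 * 100
    = 4289.46 / 4377 * 100
    = 98%


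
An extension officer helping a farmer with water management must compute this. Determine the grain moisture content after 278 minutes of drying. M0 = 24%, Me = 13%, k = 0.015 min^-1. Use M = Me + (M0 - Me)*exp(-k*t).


M = Me + (M0 - Me) * e^(-k*t)
  = 13 + (24 - 13) * e^(-0.015*278)
  = 13 + 11 * e^(-4.170)
  = 13 + 11 * 0.01545
  = 13 + 0.1700
  = 13.17%


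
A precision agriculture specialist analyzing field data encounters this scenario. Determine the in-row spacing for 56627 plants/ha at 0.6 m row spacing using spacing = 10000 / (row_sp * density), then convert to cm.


spacing = 10000 / (row_sp * density)
        = 10000 / (0.6 * 56627)
        = 10000 / 33976.20
        = 0.29432 m = 29.43 cm


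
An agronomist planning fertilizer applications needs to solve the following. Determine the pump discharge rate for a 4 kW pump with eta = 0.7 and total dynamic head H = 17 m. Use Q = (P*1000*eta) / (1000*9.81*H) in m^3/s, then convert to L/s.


Q = (P * 1000 * eta) / (rho * g * H)
  = (4 * 1000 * 0.7) / (1000 * 9.81 * 17)
  = 2800 / 166770
  = 0.01679 m^3/s = 16.79 L/s


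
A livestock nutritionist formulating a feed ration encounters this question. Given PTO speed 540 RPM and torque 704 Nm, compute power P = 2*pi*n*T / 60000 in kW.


P = 2*pi*n*T / 60000
  = 2*pi * 540 * 704 / 60000
  = 2388615.73 / 60000
  = 39.81 kW


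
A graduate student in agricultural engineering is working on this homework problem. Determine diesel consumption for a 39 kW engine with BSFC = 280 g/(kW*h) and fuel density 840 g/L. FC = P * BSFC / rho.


FC = P * BSFC / rho_fuel
   = 39 * 280 / 840
   = 10920 / 840
   = 13 L/h


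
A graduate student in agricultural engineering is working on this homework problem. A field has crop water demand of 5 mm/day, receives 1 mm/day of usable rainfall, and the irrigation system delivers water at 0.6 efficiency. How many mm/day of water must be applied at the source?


IWR = (ETc - Pe) / Ea
    = (5 - 1) / 0.6
    = 4 / 0.6
    = 6.67 mm/day


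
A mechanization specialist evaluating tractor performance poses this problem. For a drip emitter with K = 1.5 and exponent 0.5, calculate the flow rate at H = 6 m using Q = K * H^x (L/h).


Q = K * H^x
  = 1.5 * 6^0.5
  = 1.5 * 2.4495
  = 3.67 L/h


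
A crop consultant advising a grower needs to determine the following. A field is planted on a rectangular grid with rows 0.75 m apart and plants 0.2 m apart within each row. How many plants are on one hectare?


D = 10000 / (row_sp * plant_sp)
  = 10000 / (0.75 * 0.2)
  = 10000 / 0.1500
  = 66666.67 plants/ha


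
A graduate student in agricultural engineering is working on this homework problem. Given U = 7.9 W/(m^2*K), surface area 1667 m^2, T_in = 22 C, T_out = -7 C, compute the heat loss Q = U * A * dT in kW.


dT = 22 - (-7) = 29 K
Q = U * A * dT
  = 7.9 * 1667 * 29
  = 381909.70 W = 381.91 kW


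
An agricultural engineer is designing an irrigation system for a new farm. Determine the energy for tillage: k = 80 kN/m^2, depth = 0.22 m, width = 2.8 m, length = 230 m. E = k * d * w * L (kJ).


E = k * d * w * L
  = 80 * 0.22 * 2.8 * 230
  = 11334.40 kJ


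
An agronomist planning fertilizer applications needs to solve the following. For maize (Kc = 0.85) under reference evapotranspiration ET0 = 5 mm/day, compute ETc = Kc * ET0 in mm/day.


ETc = Kc * ET0
    = 0.85 * 5
    = 4.25 mm/day


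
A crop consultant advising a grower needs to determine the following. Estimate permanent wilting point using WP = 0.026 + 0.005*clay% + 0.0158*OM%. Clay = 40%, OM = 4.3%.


WP = 0.026 + 0.005*40 + 0.0158*4.3
   = 0.026 + 0.2000 + 0.0679
   = 0.2939


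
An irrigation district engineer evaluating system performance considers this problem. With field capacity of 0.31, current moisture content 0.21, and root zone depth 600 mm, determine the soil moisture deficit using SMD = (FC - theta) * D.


SMD = (FC - theta) * D
    = (0.31 - 0.21) * 600
    = 0.100 * 600
    = 60 mm


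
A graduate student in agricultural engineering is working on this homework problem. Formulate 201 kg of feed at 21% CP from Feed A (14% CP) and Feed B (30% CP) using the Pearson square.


parts_A = CP_b - target = 30 - 21 = 9
parts_B = target - CP_a = 21 - 14 = 7
total_parts = 9 + 7 = 16
Feed A = 201 * 9 / 16 = 113.06 kg
Feed B = 201 * 7 / 16 = 87.94 kg

113.06 kg


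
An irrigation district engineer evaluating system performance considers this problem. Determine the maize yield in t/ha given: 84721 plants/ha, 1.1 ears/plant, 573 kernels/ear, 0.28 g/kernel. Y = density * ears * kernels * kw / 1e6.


Y = density * ears * kernels * kw
  = 84721 * 1.1 * 573 * 0.28 g/ha
  = 14951900.96 g/ha
  = 14951.90 kg/ha = 14.95 t/ha


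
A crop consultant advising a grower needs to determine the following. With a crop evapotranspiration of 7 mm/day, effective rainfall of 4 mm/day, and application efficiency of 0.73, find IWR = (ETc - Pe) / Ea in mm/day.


IWR = (ETc - Pe) / Ea
    = (7 - 4) / 0.73
    = 3 / 0.73
    = 4.11 mm/day


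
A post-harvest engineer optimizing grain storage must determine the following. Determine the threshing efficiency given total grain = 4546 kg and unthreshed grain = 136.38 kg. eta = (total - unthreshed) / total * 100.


eta = (total - unthreshed) / total * 100
    = (4546 - 136.38) / 4546 * 100
    = 4409.62 / 4546 * 100
    = 97%


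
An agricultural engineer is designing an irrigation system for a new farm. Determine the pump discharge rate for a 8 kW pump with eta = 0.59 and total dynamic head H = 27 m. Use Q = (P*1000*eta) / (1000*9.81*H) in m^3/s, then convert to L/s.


Q = (P * 1000 * eta) / (rho * g * H)
  = (8 * 1000 * 0.59) / (1000 * 9.81 * 27)
  = 4720 / 264870
  = 0.01782 m^3/s = 17.82 L/s


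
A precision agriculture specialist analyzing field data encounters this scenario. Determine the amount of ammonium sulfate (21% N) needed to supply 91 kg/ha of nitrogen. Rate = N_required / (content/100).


Rate = N_required / (N_content / 100)
     = 91 / (21 / 100)
     = 91 / 0.21
     = 433.33 kg/ha


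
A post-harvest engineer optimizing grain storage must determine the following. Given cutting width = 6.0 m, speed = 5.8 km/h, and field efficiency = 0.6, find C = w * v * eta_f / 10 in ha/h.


C = w * v * eta_f / 10
  = 6.0 * 5.8 * 0.6 / 10
  = 20.88 / 10
  = 2.09 ha/h


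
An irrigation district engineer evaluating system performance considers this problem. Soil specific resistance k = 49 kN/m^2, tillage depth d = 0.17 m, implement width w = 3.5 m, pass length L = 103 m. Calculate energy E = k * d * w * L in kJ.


E = k * d * w * L
  = 49 * 0.17 * 3.5 * 103
  = 3002.97 kJ


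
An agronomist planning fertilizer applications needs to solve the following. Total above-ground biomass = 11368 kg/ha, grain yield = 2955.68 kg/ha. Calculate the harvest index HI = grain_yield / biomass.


HI = grain_yield / biomass
   = 2955.68 / 11368
   = 0.26


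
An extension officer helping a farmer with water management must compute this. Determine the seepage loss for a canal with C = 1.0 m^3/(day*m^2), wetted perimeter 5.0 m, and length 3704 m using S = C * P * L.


S = C * P * L
  = 1.0 * 5.0 * 3704
  = 18520 m^3/day


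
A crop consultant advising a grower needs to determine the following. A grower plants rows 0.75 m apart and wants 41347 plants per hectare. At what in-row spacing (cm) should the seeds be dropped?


spacing = 10000 / (row_sp * density)
        = 10000 / (0.75 * 41347)
        = 10000 / 31010.25
        = 0.32247 m = 32.25 cm


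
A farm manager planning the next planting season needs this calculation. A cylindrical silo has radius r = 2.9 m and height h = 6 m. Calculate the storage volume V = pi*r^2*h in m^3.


V = pi * r^2 * h
  = pi * 2.9^2 * 6
  = pi * 8.41 * 6
  = 158.52 m^3


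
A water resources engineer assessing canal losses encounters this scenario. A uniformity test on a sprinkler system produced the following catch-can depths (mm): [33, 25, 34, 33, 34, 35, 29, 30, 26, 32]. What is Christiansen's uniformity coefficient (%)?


xbar = 311 / 10 = 31.100
sum|xi - xbar| = 28.800
CU = 100 * (1 - 28.800 / (10 * 31.100))
   = 100 * (1 - 0.0926)
   = 90.74%


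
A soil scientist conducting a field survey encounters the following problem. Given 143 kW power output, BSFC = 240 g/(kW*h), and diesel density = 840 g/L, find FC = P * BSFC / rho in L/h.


FC = P * BSFC / rho_fuel
   = 143 * 240 / 840
   = 34320 / 840
   = 40.86 L/h


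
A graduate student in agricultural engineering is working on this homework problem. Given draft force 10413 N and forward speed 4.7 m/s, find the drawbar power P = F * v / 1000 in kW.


P = F * v / 1000
  = 10413 * 4.7 / 1000
  = 48941.10 / 1000
  = 48.94 kW


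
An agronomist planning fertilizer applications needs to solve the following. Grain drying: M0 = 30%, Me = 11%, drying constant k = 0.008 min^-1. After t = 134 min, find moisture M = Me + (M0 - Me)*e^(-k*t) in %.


M = Me + (M0 - Me) * e^(-k*t)
  = 11 + (30 - 11) * e^(-0.008*134)
  = 11 + 19 * e^(-1.072)
  = 11 + 19 * 0.34232
  = 11 + 6.5041
  = 17.50%


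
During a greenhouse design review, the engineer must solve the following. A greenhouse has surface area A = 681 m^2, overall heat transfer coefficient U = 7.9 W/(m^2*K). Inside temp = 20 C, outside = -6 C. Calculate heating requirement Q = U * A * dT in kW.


dT = 20 - (-6) = 26 K
Q = U * A * dT
  = 7.9 * 681 * 26
  = 139877.40 W = 139.88 kW


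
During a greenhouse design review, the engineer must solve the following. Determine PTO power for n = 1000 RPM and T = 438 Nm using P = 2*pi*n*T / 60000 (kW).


P = 2*pi*n*T / 60000
  = 2*pi * 1000 * 438 / 60000
  = 2752035.16 / 60000
  = 45.87 kW


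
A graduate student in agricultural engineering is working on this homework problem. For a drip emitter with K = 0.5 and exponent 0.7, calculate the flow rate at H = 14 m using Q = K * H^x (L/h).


Q = K * H^x
  = 0.5 * 14^0.7
  = 0.5 * 6.3429
  = 3.17 L/h
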